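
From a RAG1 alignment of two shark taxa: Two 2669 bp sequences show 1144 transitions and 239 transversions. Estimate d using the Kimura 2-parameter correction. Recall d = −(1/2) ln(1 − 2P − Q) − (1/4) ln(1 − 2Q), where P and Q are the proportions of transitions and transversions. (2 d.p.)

1.52

P = 1144/2669 ≈ 0.428625 and Q = 239/2669 ≈ 0.089547.
Under the Kimura two-parameter model, d = −½ ln(1 − 2P − Q) − ¼ ln(1 − 2Q).
1 − 2P − Q = 0.053203, giving −½ ln(0.053203) = 1.466820.
1 − 2Q = 0.820906, giving −¼ ln(0.820906) = 0.049337.
d = 1.466820 + 0.049337 = 1.516157.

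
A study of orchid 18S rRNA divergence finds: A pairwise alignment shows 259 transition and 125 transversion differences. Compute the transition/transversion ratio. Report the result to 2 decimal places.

R = 259/125 = 2.072 ≈ 2.07 (to 2 d.p.).

2.07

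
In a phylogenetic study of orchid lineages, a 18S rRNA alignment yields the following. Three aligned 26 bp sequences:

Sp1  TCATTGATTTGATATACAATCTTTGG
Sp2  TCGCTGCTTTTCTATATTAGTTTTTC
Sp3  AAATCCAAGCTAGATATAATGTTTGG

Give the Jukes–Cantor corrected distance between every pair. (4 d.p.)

Sp1–Sp2: 11/26 sites differ → p ≈ 0.423077, d = −0.75 ln(1 − 0.564103) = 0.622762 ≈ 0.6228.
Sp1–Sp3: 11/26 sites differ → p ≈ 0.423077, d = −0.75 ln(1 − 0.564103) = 0.622762 ≈ 0.6228.
Sp2–Sp3: 17/26 sites differ → p ≈ 0.653846, d = −0.75 ln(1 − 0.871795) = 1.540594 ≈ 1.5406.

d(Sp1,Sp2) = 0.6228, d(Sp1,Sp3) = 0.6228, d(Sp2,Sp3) = 1.5406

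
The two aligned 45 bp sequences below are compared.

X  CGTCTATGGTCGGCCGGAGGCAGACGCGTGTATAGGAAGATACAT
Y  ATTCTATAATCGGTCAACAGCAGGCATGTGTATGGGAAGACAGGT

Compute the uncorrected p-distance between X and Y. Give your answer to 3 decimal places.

The sequences differ at 16 of 45 positions.
p = 16/45 = 0.355555… ≈ 0.356 (to 3 d.p.).

0.356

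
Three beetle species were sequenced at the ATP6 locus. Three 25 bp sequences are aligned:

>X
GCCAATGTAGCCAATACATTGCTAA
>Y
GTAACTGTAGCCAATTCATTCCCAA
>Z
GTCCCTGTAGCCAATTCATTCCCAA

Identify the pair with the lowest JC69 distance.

Y and Z

X–Y: 6/25 differ, p = 0.240, d = 0.289.
X–Z: 6/25 differ, p = 0.240, d = 0.289.
Y–Z: 2/25 differ, p = 0.080, d = 0.085.
The smallest distance is between Y and Z.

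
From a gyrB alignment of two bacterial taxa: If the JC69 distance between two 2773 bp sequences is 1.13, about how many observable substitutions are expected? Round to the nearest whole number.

Invert JC69: p = (3/4)(1 − e^(−4d/3)) = 0.75 × (1 − e^(-1.506667)) = 0.75 × (1 − 0.221647) = 0.583765.
Expected differing sites = pL ≈ 0.583765 × 2773 = 1618.780345 ≈ 1619.

1619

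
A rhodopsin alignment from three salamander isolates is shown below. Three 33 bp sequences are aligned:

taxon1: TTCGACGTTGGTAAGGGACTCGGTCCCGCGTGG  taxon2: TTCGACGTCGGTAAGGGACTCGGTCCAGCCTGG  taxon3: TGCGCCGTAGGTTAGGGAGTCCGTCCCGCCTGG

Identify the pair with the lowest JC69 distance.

taxon1–taxon2: 3/33 differ, p = 0.091, d = 0.097.
taxon1–taxon3: 7/33 differ, p = 0.212, d = 0.249.
taxon2–taxon3: 7/33 differ, p = 0.212, d = 0.249.
The smallest distance is between taxon1 and taxon2.

taxon1 and taxon2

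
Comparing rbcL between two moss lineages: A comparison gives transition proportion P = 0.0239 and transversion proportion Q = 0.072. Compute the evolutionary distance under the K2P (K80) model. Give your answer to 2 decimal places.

Under the Kimura two-parameter model, d = −½ ln(1 − 2P − Q) − ¼ ln(1 − 2Q).
1 − 2P − Q = 0.8802, giving −½ ln(0.8802) = 0.063803.
1 − 2Q = 0.856, giving −¼ ln(0.856) = 0.038871.
d = 0.063803 + 0.038871 = 0.102674.

0.10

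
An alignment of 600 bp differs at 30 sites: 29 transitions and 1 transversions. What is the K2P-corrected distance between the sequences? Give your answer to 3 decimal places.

P = 29/600 ≈ 0.048333 and Q = 1/600 ≈ 0.001667.
Under the Kimura two-parameter model, d = −½ ln(1 − 2P − Q) − ¼ ln(1 − 2Q).
1 − 2P − Q = 0.901667, giving −½ ln(0.901667) = 0.051755.
1 − 2Q = 0.996666, giving −¼ ln(0.996666) = 0.000835.
d = 0.051755 + 0.000835 = 0.052590.

0.053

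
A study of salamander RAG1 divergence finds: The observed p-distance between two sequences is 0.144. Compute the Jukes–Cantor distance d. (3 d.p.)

d = −(3/4) ln(1 − 4p/3) = −0.75 ln(1 − 0.192) = −0.75 ln(0.808)
  = −0.75 × (-0.213193) = 0.159895 substitutions/site.

0.160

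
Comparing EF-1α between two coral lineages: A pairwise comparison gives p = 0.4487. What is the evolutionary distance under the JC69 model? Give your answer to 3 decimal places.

d = −(3/4) ln(1 − 4p/3) = −0.75 ln(1 − 0.598267) = −0.75 ln(0.401733)
  = −0.75 × (-0.911968) = 0.683976 substitutions/site.

0.684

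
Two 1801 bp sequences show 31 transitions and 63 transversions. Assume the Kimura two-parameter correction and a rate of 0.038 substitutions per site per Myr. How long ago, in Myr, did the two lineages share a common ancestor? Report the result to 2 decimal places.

0.71

P = 31/1801 ≈ 0.017213 and Q = 63/1801 ≈ 0.034981.
Under the Kimura two-parameter model, d = −½ ln(1 − 2P − Q) − ¼ ln(1 − 2Q).
1 − 2P − Q = 0.930593, giving −½ ln(0.930593) = 0.035967.
1 − 2Q = 0.930038, giving −¼ ln(0.930038) = 0.018132.
d = 0.035967 + 0.018132 = 0.054099.
Under a molecular clock d = 2μt, so t = d/(2μ) = 0.054099 / (2 × 0.038) = 0.71 Myr.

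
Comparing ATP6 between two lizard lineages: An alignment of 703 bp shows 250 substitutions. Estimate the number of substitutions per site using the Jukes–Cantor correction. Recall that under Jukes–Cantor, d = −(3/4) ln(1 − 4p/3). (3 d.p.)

p = 250/703 ≈ 0.355619.
d = −(3/4) ln(1 − 4p/3) = −0.75 ln(1 − 0.474159) = −0.75 ln(0.525841)
  = −0.75 × (-0.642756) = 0.482067 substitutions/site.

0.482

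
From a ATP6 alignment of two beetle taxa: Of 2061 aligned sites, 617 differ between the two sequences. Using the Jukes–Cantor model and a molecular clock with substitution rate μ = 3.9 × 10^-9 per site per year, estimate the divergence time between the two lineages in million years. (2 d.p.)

p = 617/2061 ≈ 0.299369.
d = −(3/4) ln(1 − 4p/3) = −0.75 ln(1 − 0.399159) = −0.75 ln(0.600841)
  = −0.75 × (-0.509425) = 0.382069 substitutions/site.
Under a molecular clock d = 2μt, so t = d/(2μ) = 0.382069 / (2 × 3.9 × 10^-9) = 48.98 million years.

48.98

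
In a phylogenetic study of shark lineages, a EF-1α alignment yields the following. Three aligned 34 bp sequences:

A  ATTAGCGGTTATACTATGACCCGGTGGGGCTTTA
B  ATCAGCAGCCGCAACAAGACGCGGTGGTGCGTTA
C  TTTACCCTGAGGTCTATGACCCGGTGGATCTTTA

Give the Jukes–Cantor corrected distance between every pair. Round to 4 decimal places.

d(A,B) = 0.4770, d(A,C) = 0.4234, d(B,C) = 0.7405

A–B: 12/34 sites differ → p ≈ 0.352941, d = −0.75 ln(1 − 0.470588) = 0.476991 ≈ 0.4770.
A–C: 11/34 sites differ → p ≈ 0.323529, d = −0.75 ln(1 − 0.431372) = 0.423397 ≈ 0.4234.
B–C: 16/34 sites differ → p ≈ 0.470588, d = −0.75 ln(1 − 0.627451) = 0.740540 ≈ 0.7405.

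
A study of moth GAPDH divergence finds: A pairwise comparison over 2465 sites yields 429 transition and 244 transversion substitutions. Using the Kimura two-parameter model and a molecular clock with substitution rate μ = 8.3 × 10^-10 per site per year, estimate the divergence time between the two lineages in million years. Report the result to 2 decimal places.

211.69

P = 429/2465 ≈ 0.174037 and Q = 244/2465 ≈ 0.098986.
Under the Kimura two-parameter model, d = −½ ln(1 − 2P − Q) − ¼ ln(1 − 2Q).
1 − 2P − Q = 0.55294, giving −½ ln(0.55294) = 0.296253.
1 − 2Q = 0.802028, giving −¼ ln(0.802028) = 0.055153.
d = 0.296253 + 0.055153 = 0.351406.
Under a molecular clock d = 2μt, so t = d/(2μ) = 0.351406 / (2 × 8.3 × 10^-10) = 211.69 million years.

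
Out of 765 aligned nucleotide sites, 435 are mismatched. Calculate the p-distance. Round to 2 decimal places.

0.57

p = 435/765 = 0.568627… ≈ 0.57 (to 2 d.p.).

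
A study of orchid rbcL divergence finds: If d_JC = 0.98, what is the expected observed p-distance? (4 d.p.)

0.5470

p = (3/4)(1 − e^(−4d/3)) = 0.75 × (1 − e^(-1.306667)) = 0.75 × (1 − 0.270721) = 0.546959.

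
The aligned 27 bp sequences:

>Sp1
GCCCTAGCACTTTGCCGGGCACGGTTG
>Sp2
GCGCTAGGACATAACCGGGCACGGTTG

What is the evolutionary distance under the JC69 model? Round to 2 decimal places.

0.21

The sequences differ at 5 of 27 sites (3, 8, 11, 13, 14), so p = 5/27 ≈ 0.185185.
d = −(3/4) ln(1 − 4p/3) = −0.75 ln(1 − 0.246913) = −0.75 ln(0.753087)
  = −0.75 × (-0.283575) = 0.212681 substitutions/site.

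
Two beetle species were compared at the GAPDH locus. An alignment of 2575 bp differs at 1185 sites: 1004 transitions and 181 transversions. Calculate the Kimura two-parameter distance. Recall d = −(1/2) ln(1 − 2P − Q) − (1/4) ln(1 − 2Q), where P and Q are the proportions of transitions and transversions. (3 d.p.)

P = 1004/2575 ≈ 0.389903 and Q = 181/2575 ≈ 0.070291.
Under the Kimura two-parameter model, d = −½ ln(1 − 2P − Q) − ¼ ln(1 − 2Q).
1 − 2P − Q = 0.149903, giving −½ ln(0.149903) = 0.948883.
1 − 2Q = 0.859418, giving −¼ ln(0.859418) = 0.037875.
d = 0.948883 + 0.037875 = 0.986758.

0.987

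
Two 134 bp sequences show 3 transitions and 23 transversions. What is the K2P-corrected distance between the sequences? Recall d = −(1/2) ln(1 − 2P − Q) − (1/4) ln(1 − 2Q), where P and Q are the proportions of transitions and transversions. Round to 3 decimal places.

P = 3/134 ≈ 0.022388 and Q = 23/134 ≈ 0.171642.
Under the Kimura two-parameter model, d = −½ ln(1 − 2P − Q) − ¼ ln(1 − 2Q).
1 − 2P − Q = 0.783582, giving −½ ln(0.783582) = 0.121940.
1 − 2Q = 0.656716, giving −¼ ln(0.656716) = 0.105126.
d = 0.121940 + 0.105126 = 0.227066.

0.227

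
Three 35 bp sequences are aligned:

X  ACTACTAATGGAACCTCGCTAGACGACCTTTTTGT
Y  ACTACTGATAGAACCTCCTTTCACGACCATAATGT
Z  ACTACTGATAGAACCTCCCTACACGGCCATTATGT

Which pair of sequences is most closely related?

X–Y: 9/35 differ, p = 0.257, d = 0.315.
X–Z: 7/35 differ, p = 0.200, d = 0.233.
Y–Z: 4/35 differ, p = 0.114, d = 0.124.
The smallest distance is between Y and Z.

Y and Z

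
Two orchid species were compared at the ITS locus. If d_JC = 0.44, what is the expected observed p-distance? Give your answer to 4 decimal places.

p = (3/4)(1 − e^(−4d/3)) = 0.75 × (1 − e^(-0.586667)) = 0.75 × (1 − 0.556178) = 0.332867.

0.3329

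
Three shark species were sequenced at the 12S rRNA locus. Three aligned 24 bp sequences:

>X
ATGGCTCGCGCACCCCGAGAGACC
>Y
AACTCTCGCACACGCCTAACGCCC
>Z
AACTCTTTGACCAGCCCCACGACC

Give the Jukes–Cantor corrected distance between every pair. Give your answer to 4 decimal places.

X–Y: 9/24 sites differ → p = 0.375, d = −0.75 ln(1 − 0.5) = 0.519860 ≈ 0.5199.
X–Z: 14/24 sites differ → p ≈ 0.583333, d = −0.75 ln(1 − 0.777777) = 1.128055 ≈ 1.1281.
Y–Z: 8/24 sites differ → p ≈ 0.333333, d = −0.75 ln(1 − 0.444444) = 0.440839 ≈ 0.4408.

d(X,Y) = 0.5199, d(X,Z) = 1.1281, d(Y,Z) = 0.4408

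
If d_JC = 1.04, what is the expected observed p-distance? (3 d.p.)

p = (3/4)(1 − e^(−4d/3)) = 0.75 × (1 − e^(-1.386667)) = 0.75 × (1 − 0.249907) = 0.562570.

0.563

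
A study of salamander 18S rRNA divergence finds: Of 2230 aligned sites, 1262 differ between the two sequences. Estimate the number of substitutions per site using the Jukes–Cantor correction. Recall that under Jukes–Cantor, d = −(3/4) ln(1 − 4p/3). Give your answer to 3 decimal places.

p = 1262/2230 ≈ 0.565919.
d = −(3/4) ln(1 − 4p/3) = −0.75 ln(1 − 0.754559) = −0.75 ln(0.245441)
  = −0.75 × (-1.404699) = 1.053524 substitutions/site.

1.054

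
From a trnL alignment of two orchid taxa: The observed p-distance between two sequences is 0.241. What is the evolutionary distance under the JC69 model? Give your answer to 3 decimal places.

0.291

d = −(3/4) ln(1 − 4p/3) = −0.75 ln(1 − 0.321333) = −0.75 ln(0.678667)
  = −0.75 × (-0.387625) = 0.290719 substitutions/site.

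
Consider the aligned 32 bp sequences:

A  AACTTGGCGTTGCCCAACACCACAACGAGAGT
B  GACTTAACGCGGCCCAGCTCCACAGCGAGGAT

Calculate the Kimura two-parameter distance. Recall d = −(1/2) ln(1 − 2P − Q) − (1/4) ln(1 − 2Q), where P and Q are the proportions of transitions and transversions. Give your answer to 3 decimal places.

Of 32 sites, 8 differences are transitions and 2 are transversions, so P = 8/32 = 0.25 and Q = 2/32 = 0.0625.
Under the Kimura two-parameter model, d = −½ ln(1 − 2P − Q) − ¼ ln(1 − 2Q).
1 − 2P − Q = 0.4375, giving −½ ln(0.4375) = 0.413339.
1 − 2Q = 0.875, giving −¼ ln(0.875) = 0.033383.
d = 0.413339 + 0.033383 = 0.446722.

0.447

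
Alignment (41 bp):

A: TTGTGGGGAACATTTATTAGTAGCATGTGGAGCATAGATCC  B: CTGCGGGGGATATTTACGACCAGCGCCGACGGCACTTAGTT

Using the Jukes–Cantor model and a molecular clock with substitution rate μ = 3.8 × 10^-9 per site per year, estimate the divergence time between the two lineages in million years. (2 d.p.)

113.35

The sequences differ at 21 of 41 sites, so p = 21/41 ≈ 0.512195.
d = −(3/4) ln(1 − 4p/3) = −0.75 ln(1 − 0.682927) = −0.75 ln(0.317073)
  = −0.75 × (-1.148623) = 0.861467 substitutions/site.
Under a molecular clock d = 2μt, so t = d/(2μ) = 0.861467 / (2 × 3.8 × 10^-9) = 113.35 million years.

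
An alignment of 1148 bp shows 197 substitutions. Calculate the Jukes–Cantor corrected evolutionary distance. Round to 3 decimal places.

p = 197/1148 ≈ 0.171603.
d = −(3/4) ln(1 − 4p/3) = −0.75 ln(1 − 0.228804) = −0.75 ln(0.771196)
  = −0.75 × (-0.259813) = 0.194860 substitutions/site.

0.195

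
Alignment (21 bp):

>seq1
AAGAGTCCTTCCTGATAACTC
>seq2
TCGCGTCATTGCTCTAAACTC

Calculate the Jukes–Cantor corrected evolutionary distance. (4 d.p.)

The sequences differ at 8 of 21 sites (1, 2, 4, 8, 11, 14, 15, 16), so p = 8/21 ≈ 0.380952.
d = −(3/4) ln(1 − 4p/3) = −0.75 ln(1 − 0.507936) = −0.75 ln(0.492064)
  = −0.75 × (-0.709146) = 0.531860 substitutions/site.

0.5319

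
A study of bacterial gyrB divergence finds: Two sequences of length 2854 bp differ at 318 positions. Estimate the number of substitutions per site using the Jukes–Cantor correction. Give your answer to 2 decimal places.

0.12

p = 318/2854 ≈ 0.111423.
d = −(3/4) ln(1 − 4p/3) = −0.75 ln(1 − 0.148564) = −0.75 ln(0.851436)
  = −0.75 × (-0.160831) = 0.120623 substitutions/site.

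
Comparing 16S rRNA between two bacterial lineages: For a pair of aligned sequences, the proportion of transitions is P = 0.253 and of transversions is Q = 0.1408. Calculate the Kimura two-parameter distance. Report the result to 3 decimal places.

0.603

Under the Kimura two-parameter model, d = −½ ln(1 − 2P − Q) − ¼ ln(1 − 2Q).
1 − 2P − Q = 0.3532, giving −½ ln(0.3532) = 0.520360.
1 − 2Q = 0.7184, giving −¼ ln(0.7184) = 0.082682.
d = 0.520360 + 0.082682 = 0.603042.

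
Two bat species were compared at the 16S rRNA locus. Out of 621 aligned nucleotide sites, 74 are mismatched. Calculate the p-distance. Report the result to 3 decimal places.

p = 74/621 = 0.119162… ≈ 0.119 (to 3 d.p.).

0.119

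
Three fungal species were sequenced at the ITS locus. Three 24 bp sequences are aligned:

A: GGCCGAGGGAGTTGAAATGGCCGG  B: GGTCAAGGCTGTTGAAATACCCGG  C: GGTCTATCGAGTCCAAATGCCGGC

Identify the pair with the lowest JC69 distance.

A–B: 6/24 differ, p = 0.250, d = 0.304.
A–C: 9/24 differ, p = 0.375, d = 0.520.
B–C: 10/24 differ, p = 0.417, d = 0.608.
The smallest distance is between A and B.

A and B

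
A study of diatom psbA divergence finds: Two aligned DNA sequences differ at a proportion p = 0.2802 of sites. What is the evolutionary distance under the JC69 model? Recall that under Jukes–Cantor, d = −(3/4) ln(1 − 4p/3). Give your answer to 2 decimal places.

0.35

d = −(3/4) ln(1 − 4p/3) = −0.75 ln(1 − 0.3736) = −0.75 ln(0.6264)
  = −0.75 × (-0.467766) = 0.350825 substitutions/site.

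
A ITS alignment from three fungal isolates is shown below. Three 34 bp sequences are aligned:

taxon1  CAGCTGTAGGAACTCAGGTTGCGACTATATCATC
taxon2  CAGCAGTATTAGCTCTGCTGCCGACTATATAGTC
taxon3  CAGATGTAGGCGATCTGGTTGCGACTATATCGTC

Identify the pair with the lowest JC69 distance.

taxon1–taxon2: 10/34 differ, p = 0.294, d = 0.373.
taxon1–taxon3: 6/34 differ, p = 0.176, d = 0.201.
taxon2–taxon3: 10/34 differ, p = 0.294, d = 0.373.
The smallest distance is between taxon1 and taxon3.

taxon1 and taxon3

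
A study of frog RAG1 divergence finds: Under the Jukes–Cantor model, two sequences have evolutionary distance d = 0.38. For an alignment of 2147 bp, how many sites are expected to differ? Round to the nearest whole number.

640

Invert JC69: p = (3/4)(1 − e^(−4d/3)) = 0.75 × (1 − e^(-0.506667)) = 0.75 × (1 − 0.602500) = 0.298125.
Expected differing sites = pL ≈ 0.298125 × 2147 = 640.074375 ≈ 640.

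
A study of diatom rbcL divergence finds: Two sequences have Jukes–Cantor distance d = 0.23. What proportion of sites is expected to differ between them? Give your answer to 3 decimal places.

p = (3/4)(1 − e^(−4d/3)) = 0.75 × (1 − e^(-0.306667)) = 0.75 × (1 − 0.735896) = 0.198078.

0.198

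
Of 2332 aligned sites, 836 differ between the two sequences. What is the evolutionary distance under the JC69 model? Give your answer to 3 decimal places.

0.488

p = 836/2332 ≈ 0.358491.
d = −(3/4) ln(1 − 4p/3) = −0.75 ln(1 − 0.477988) = −0.75 ln(0.522012)
  = −0.75 × (-0.650065) = 0.487549 substitutions/site.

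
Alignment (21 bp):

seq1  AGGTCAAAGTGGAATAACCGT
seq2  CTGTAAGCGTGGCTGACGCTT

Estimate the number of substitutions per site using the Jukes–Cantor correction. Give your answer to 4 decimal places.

The sequences differ at 11 of 21 sites, so p = 11/21 ≈ 0.52381.
d = −(3/4) ln(1 − 4p/3) = −0.75 ln(1 − 0.698413) = −0.75 ln(0.301587)
  = −0.75 × (-1.198697) = 0.899023 substitutions/site.

0.8990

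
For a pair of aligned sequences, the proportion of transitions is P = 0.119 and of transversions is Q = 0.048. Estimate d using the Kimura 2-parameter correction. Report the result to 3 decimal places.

Under the Kimura two-parameter model, d = −½ ln(1 − 2P − Q) − ¼ ln(1 − 2Q).
1 − 2P − Q = 0.714, giving −½ ln(0.714) = 0.168436.
1 − 2Q = 0.904, giving −¼ ln(0.904) = 0.025231.
d = 0.168436 + 0.025231 = 0.193667.

0.194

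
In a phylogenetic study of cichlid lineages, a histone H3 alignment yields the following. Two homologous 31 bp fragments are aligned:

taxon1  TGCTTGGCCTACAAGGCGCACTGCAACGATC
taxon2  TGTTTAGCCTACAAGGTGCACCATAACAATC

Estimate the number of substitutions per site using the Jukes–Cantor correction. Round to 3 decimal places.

0.269

The sequences differ at 7 of 31 sites (3, 6, 17, 22, 23, 24, 28), so p = 7/31 ≈ 0.225806.
d = −(3/4) ln(1 − 4p/3) = −0.75 ln(1 − 0.301075) = −0.75 ln(0.698925)
  = −0.75 × (-0.358212) = 0.268659 substitutions/site.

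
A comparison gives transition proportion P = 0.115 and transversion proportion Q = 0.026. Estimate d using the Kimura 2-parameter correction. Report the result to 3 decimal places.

0.161

Under the Kimura two-parameter model, d = −½ ln(1 − 2P − Q) − ¼ ln(1 − 2Q).
1 − 2P − Q = 0.744, giving −½ ln(0.744) = 0.147857.
1 − 2Q = 0.948, giving −¼ ln(0.948) = 0.013350.
d = 0.147857 + 0.013350 = 0.161207.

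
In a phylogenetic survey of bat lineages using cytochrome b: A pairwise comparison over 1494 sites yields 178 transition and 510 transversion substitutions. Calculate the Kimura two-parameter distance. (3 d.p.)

P = 178/1494 ≈ 0.119143 and Q = 510/1494 ≈ 0.341365.
Under the Kimura two-parameter model, d = −½ ln(1 − 2P − Q) − ¼ ln(1 − 2Q).
1 − 2P − Q = 0.420349, giving −½ ln(0.420349) = 0.433335.
1 − 2Q = 0.31727, giving −¼ ln(0.31727) = 0.287001.
d = 0.433335 + 0.287001 = 0.720336.

0.720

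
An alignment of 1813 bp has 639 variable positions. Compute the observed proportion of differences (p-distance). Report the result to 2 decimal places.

0.35

p = 639/1813 = 0.352454… ≈ 0.35 (to 2 d.p.).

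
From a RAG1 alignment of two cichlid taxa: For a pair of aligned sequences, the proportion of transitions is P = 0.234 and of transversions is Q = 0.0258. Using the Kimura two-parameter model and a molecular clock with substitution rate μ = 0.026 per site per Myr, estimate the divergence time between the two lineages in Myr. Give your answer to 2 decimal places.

Under the Kimura two-parameter model, d = −½ ln(1 − 2P − Q) − ¼ ln(1 − 2Q).
1 − 2P − Q = 0.5062, giving −½ ln(0.5062) = 0.340412.
1 − 2Q = 0.9484, giving −¼ ln(0.9484) = 0.013245.
d = 0.340412 + 0.013245 = 0.353657.
Under a molecular clock d = 2μt, so t = d/(2μ) = 0.353657 / (2 × 0.026) = 6.80 Myr.

6.80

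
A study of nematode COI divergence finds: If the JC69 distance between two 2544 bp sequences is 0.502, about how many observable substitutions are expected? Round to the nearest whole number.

931

Invert JC69: p = (3/4)(1 − e^(−4d/3)) = 0.75 × (1 − e^(-0.669333)) = 0.75 × (1 − 0.512050) = 0.365963.
Expected differing sites = pL ≈ 0.365963 × 2544 = 931.009872 ≈ 931.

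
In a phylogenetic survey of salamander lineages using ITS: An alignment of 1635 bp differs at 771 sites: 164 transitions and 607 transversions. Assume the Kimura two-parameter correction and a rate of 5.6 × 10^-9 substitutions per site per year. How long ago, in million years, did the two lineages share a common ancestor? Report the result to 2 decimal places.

P = 164/1635 ≈ 0.100306 and Q = 607/1635 ≈ 0.371254.
Under the Kimura two-parameter model, d = −½ ln(1 − 2P − Q) − ¼ ln(1 − 2Q).
1 − 2P − Q = 0.428134, giving −½ ln(0.428134) = 0.424160.
1 − 2Q = 0.257492, giving −¼ ln(0.257492) = 0.339192.
d = 0.424160 + 0.339192 = 0.763352.
Under a molecular clock d = 2μt, so t = d/(2μ) = 0.763352 / (2 × 5.6 × 10^-9) = 68.16 million years.

68.16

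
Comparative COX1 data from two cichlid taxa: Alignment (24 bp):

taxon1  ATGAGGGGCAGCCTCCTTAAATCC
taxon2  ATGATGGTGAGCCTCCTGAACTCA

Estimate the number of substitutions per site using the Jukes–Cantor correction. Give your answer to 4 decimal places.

0.3041

The sequences differ at 6 of 24 sites (5, 8, 9, 18, 21, 24), so p = 6/24 = 0.25.
d = −(3/4) ln(1 − 4p/3) = −0.75 ln(1 − 0.333333) = −0.75 ln(0.666667)
  = −0.75 × (-0.405465) = 0.304099 substitutions/site.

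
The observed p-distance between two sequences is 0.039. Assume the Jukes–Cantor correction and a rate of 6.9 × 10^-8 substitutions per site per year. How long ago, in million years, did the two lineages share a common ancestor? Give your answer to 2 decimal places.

d = −(3/4) ln(1 − 4p/3) = −0.75 ln(1 − 0.052) = −0.75 ln(0.948)
  = −0.75 × (-0.053401) = 0.040051 substitutions/site.
Under a molecular clock d = 2μt, so t = d/(2μ) = 0.040051 / (2 × 6.9 × 10^-8) = 0.29 million years.

0.29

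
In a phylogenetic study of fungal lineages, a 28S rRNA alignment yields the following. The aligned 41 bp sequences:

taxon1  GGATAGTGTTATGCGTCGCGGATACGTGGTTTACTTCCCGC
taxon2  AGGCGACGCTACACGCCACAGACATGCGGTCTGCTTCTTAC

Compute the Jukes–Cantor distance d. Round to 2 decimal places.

0.79

The sequences differ at 20 of 41 sites, so p = 20/41 ≈ 0.487805.
d = −(3/4) ln(1 − 4p/3) = −0.75 ln(1 − 0.650407) = −0.75 ln(0.349593)
  = −0.75 × (-1.050986) = 0.788240 substitutions/site.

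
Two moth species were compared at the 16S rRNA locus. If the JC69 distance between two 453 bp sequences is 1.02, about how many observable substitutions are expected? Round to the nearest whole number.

Invert JC69: p = (3/4)(1 − e^(−4d/3)) = 0.75 × (1 − e^(-1.36)) = 0.75 × (1 − 0.256661) = 0.557504.
Expected differing sites = pL ≈ 0.557504 × 453 = 252.549312 ≈ 253.

253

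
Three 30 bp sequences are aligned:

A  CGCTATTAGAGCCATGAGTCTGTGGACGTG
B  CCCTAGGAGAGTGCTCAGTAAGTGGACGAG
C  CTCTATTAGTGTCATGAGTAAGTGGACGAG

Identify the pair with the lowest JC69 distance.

A and C

A–B: 10/30 differ, p = 0.333, d = 0.441.
A–C: 6/30 differ, p = 0.200, d = 0.233.
B–C: 7/30 differ, p = 0.233, d = 0.280.
The smallest distance is between A and C.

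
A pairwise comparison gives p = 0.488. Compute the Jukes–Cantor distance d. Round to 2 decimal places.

d = −(3/4) ln(1 − 4p/3) = −0.75 ln(1 − 0.650667) = −0.75 ln(0.349333)
  = −0.75 × (-1.051730) = 0.788798 substitutions/site.

0.79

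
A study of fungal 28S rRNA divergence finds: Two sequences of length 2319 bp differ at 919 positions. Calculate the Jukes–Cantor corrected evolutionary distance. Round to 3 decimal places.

0.564

p = 919/2319 ≈ 0.396292.
d = −(3/4) ln(1 − 4p/3) = −0.75 ln(1 − 0.528389) = −0.75 ln(0.471611)
  = −0.75 × (-0.751601) = 0.563701 substitutions/site.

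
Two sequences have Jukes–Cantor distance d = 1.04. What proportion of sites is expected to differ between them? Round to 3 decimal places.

0.563

p = (3/4)(1 − e^(−4d/3)) = 0.75 × (1 − e^(-1.386667)) = 0.75 × (1 − 0.249907) = 0.562570.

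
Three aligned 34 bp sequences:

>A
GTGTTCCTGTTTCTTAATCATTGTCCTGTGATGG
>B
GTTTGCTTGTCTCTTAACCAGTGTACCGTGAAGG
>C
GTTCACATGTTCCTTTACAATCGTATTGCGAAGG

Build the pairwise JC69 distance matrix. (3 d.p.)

d(A,B) = 0.326, d(A,C) = 0.535, d(B,C) = 0.477

A–B: 9/34 sites differ → p ≈ 0.264706, d = −0.75 ln(1 − 0.352941) = 0.326488 ≈ 0.326.
A–C: 13/34 sites differ → p ≈ 0.382353, d = −0.75 ln(1 − 0.509804) = 0.534712 ≈ 0.535.
B–C: 12/34 sites differ → p ≈ 0.352941, d = −0.75 ln(1 − 0.470588) = 0.476991 ≈ 0.477.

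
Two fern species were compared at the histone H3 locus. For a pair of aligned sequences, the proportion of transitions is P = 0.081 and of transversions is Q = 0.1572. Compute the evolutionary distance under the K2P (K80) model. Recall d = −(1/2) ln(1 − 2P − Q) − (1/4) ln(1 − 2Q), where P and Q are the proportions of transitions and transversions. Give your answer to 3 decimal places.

0.287

Under the Kimura two-parameter model, d = −½ ln(1 − 2P − Q) − ¼ ln(1 − 2Q).
1 − 2P − Q = 0.6808, giving −½ ln(0.6808) = 0.192243.
1 − 2Q = 0.6856, giving −¼ ln(0.6856) = 0.094365.
d = 0.192243 + 0.094365 = 0.286608.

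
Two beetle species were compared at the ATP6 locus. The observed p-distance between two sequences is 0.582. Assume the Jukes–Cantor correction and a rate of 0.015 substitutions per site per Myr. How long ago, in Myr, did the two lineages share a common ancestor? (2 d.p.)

d = −(3/4) ln(1 − 4p/3) = −0.75 ln(1 − 0.776) = −0.75 ln(0.224)
  = −0.75 × (-1.496109) = 1.122082 substitutions/site.
Under a molecular clock d = 2μt, so t = d/(2μ) = 1.122082 / (2 × 0.015) = 37.40 Myr.

37.40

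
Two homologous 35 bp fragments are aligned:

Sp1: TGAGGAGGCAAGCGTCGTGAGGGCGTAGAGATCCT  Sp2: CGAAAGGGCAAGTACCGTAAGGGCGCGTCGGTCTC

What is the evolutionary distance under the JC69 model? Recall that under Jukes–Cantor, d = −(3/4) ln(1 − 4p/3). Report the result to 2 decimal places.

0.64

The sequences differ at 15 of 35 sites, so p = 15/35 ≈ 0.428571.
d = −(3/4) ln(1 − 4p/3) = −0.75 ln(1 − 0.571428) = −0.75 ln(0.428572)
  = −0.75 × (-0.847297) = 0.635473 substitutions/site.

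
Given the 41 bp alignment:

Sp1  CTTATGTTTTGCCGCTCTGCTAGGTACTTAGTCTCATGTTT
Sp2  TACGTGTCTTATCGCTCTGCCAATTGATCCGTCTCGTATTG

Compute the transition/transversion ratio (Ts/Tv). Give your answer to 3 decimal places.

2.400

Transitions are A↔G and C↔T; transversions are all other mismatches.
Transitions: 12. Transversions: 5.
R = 12/5 = 2.400.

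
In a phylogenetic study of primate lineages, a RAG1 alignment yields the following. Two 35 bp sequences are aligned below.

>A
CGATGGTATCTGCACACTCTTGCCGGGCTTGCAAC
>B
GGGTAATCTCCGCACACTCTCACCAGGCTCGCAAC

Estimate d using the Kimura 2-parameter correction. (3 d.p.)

0.391

Of 35 sites, 8 differences are transitions and 2 are transversions, so P = 8/35 ≈ 0.228571 and Q = 2/35 ≈ 0.057143.
Under the Kimura two-parameter model, d = −½ ln(1 − 2P − Q) − ¼ ln(1 − 2Q).
1 − 2P − Q = 0.485715, giving −½ ln(0.485715) = 0.361067.
1 − 2Q = 0.885714, giving −¼ ln(0.885714) = 0.030340.
d = 0.361067 + 0.030340 = 0.391407.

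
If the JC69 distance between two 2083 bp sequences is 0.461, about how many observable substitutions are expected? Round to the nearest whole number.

717

Invert JC69: p = (3/4)(1 − e^(−4d/3)) = 0.75 × (1 − e^(-0.614667)) = 0.75 × (1 − 0.540821) = 0.344384.
Expected differing sites = pL ≈ 0.344384 × 2083 = 717.351872 ≈ 717.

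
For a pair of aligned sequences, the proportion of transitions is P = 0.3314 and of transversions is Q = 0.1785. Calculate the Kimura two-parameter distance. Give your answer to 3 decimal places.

1.031

Under the Kimura two-parameter model, d = −½ ln(1 − 2P − Q) − ¼ ln(1 − 2Q).
1 − 2P − Q = 0.1587, giving −½ ln(0.1587) = 0.920370.
1 − 2Q = 0.643, giving −¼ ln(0.643) = 0.110403.
d = 0.920370 + 0.110403 = 1.030773.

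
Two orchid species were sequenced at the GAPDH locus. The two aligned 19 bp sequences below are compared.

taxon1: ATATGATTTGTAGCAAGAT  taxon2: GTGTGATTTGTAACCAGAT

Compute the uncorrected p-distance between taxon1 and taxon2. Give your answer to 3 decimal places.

The sequences differ at 4 of 19 positions (sites 1, 3, 13, 15).
p = 4/19 = 0.210526… ≈ 0.211 (to 3 d.p.).

0.211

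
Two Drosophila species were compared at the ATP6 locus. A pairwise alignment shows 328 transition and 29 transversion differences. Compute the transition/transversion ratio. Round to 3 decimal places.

R = 328/29 = 11.310344… ≈ 11.310 (to 3 d.p.).

11.310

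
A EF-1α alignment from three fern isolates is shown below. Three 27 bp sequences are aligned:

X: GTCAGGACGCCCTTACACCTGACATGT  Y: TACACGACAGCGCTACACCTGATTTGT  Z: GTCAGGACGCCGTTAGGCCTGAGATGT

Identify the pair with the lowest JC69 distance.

X and Z

X–Y: 9/27 differ, p = 0.333, d = 0.441.
X–Z: 4/27 differ, p = 0.148, d = 0.165.
Y–Z: 10/27 differ, p = 0.370, d = 0.511.
The smallest distance is between X and Z.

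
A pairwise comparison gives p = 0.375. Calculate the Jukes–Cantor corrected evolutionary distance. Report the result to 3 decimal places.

d = −(3/4) ln(1 − 4p/3) = −0.75 ln(1 − 0.5) = −0.75 ln(0.5)
  = −0.75 × (-0.693147) = 0.519860 substitutions/site.

0.520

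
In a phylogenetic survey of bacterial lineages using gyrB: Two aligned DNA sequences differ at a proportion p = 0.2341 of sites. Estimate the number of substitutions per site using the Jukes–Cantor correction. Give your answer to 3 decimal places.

d = −(3/4) ln(1 − 4p/3) = −0.75 ln(1 − 0.312133) = −0.75 ln(0.687867)
  = −0.75 × (-0.374160) = 0.280620 substitutions/site.

0.281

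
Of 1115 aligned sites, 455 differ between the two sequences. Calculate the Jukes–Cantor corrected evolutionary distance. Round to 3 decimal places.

p = 455/1115 ≈ 0.408072.
d = −(3/4) ln(1 − 4p/3) = −0.75 ln(1 − 0.544096) = −0.75 ln(0.455904)
  = −0.75 × (-0.785473) = 0.589105 substitutions/site.

0.589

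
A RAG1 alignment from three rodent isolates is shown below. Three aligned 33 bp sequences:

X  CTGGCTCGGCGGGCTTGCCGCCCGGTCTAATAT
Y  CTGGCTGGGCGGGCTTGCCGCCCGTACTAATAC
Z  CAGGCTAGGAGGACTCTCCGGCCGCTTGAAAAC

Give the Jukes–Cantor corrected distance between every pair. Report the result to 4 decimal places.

d(X,Y) = 0.1322, d(X,Z) = 0.4975, d(Y,Z) = 0.4975

X–Y: 4/33 sites differ → p ≈ 0.121212, d = −0.75 ln(1 − 0.161616) = 0.132209 ≈ 0.1322.
X–Z: 12/33 sites differ → p ≈ 0.363636, d = −0.75 ln(1 − 0.484848) = 0.497470 ≈ 0.4975.
Y–Z: 12/33 sites differ → p ≈ 0.363636, d = −0.75 ln(1 − 0.484848) = 0.497470 ≈ 0.4975.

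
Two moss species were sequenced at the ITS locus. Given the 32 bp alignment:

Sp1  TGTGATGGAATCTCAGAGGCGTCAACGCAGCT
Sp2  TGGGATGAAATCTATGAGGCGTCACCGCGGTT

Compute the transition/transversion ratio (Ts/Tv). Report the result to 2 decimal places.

Transitions are A↔G and C↔T; transversions are all other mismatches.
Transitions: 3. Transversions: 4.
R = 3/4 = 0.75.

0.75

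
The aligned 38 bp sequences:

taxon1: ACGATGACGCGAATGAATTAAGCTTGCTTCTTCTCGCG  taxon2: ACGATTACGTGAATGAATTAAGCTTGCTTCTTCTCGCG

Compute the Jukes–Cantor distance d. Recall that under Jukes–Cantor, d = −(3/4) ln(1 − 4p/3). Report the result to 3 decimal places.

0.055

The sequences differ at 2 of 38 sites (6, 10), so p = 2/38 ≈ 0.052632.
d = −(3/4) ln(1 − 4p/3) = −0.75 ln(1 − 0.070176) = −0.75 ln(0.929824)
  = −0.75 × (-0.072760) = 0.054570 substitutions/site.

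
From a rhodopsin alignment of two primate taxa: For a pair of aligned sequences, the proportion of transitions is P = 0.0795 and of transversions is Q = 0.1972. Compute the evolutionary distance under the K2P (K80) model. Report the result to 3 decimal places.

Under the Kimura two-parameter model, d = −½ ln(1 − 2P − Q) − ¼ ln(1 − 2Q).
1 − 2P − Q = 0.6438, giving −½ ln(0.6438) = 0.220184.
1 − 2Q = 0.6056, giving −¼ ln(0.6056) = 0.125384.
d = 0.220184 + 0.125384 = 0.345568.

0.346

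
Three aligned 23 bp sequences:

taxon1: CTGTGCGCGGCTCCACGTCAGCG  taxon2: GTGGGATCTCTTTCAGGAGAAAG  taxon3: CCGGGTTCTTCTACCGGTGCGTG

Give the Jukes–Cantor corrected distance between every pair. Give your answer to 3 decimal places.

taxon1–taxon2: 13/23 sites differ → p ≈ 0.565217, d = −0.75 ln(1 − 0.753623) = 1.050669 ≈ 1.051.
taxon1–taxon3: 12/23 sites differ → p ≈ 0.521739, d = −0.75 ln(1 − 0.695652) = 0.892188 ≈ 0.892.
taxon2–taxon3: 11/23 sites differ → p ≈ 0.478261, d = −0.75 ln(1 − 0.637681) = 0.761423 ≈ 0.761.

d(taxon1,taxon2) = 1.051, d(taxon1,taxon3) = 0.892, d(taxon2,taxon3) = 0.761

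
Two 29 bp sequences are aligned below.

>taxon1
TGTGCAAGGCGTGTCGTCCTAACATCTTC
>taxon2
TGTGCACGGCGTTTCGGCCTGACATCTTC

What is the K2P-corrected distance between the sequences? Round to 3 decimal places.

Of 29 sites, 1 differences are transitions and 3 are transversions, so P = 1/29 ≈ 0.034483 and Q = 3/29 ≈ 0.103448.
Under the Kimura two-parameter model, d = −½ ln(1 − 2P − Q) − ¼ ln(1 − 2Q).
1 − 2P − Q = 0.827586, giving −½ ln(0.827586) = 0.094621.
1 − 2Q = 0.793104, giving −¼ ln(0.793104) = 0.057950.
d = 0.094621 + 0.057950 = 0.152571.

0.153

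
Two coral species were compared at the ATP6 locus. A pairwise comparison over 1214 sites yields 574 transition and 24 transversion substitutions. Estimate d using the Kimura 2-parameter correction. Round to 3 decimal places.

1.692

P = 574/1214 ≈ 0.472817 and Q = 24/1214 ≈ 0.019769.
Under the Kimura two-parameter model, d = −½ ln(1 − 2P − Q) − ¼ ln(1 − 2Q).
1 − 2P − Q = 0.034597, giving −½ ln(0.034597) = 1.681994.
1 − 2Q = 0.960462, giving −¼ ln(0.960462) = 0.010085.
d = 1.681994 + 0.010085 = 1.692079.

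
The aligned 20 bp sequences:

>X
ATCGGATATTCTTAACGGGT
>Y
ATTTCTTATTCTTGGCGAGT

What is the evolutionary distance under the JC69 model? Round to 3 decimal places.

The sequences differ at 7 of 20 sites (3, 4, 5, 6, 14, 15, 18), so p = 7/20 = 0.35.
d = −(3/4) ln(1 − 4p/3) = −0.75 ln(1 − 0.466667) = −0.75 ln(0.533333)
  = −0.75 × (-0.628609) = 0.471457 substitutions/site.

0.471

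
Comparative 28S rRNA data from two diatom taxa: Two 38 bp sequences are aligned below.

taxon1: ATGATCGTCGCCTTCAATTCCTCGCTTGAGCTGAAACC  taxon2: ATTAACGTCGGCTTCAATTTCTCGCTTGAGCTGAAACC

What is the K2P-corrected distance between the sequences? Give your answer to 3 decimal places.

0.114

Of 38 sites, 1 differences are transitions and 3 are transversions, so P = 1/38 ≈ 0.026316 and Q = 3/38 ≈ 0.078947.
Under the Kimura two-parameter model, d = −½ ln(1 − 2P − Q) − ¼ ln(1 − 2Q).
1 − 2P − Q = 0.868421, giving −½ ln(0.868421) = 0.070539.
1 − 2Q = 0.842106, giving −¼ ln(0.842106) = 0.042962.
d = 0.070539 + 0.042962 = 0.113501.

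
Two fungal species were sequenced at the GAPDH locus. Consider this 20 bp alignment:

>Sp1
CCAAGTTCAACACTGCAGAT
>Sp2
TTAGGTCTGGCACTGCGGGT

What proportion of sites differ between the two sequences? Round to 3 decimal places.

The sequences differ at 9 of 20 positions (sites 1, 2, 4, 7, 8, 9, 10, 17, 19).
p = 9/20 = 0.450.

0.450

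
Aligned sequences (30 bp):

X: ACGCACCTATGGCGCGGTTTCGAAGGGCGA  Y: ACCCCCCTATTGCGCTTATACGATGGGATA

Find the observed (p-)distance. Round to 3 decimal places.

0.333

The sequences differ at 10 of 30 positions (sites 3, 5, 11, 16, 17, 18, 20, 24, 28, 29).
p = 10/30 = 0.333333… ≈ 0.333 (to 3 d.p.).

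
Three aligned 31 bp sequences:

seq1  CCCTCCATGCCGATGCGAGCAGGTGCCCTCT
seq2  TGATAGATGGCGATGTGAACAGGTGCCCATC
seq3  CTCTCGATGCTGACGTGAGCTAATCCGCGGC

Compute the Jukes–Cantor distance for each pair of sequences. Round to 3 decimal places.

d(seq1,seq2) = 0.481, d(seq1,seq3) = 0.614, d(seq2,seq3) = 0.777

seq1–seq2: 11/31 sites differ → p ≈ 0.354839, d = −0.75 ln(1 − 0.473119) = 0.480585 ≈ 0.481.
seq1–seq3: 13/31 sites differ → p ≈ 0.419355, d = −0.75 ln(1 − 0.55914) = 0.614271 ≈ 0.614.
seq2–seq3: 15/31 sites differ → p ≈ 0.483871, d = −0.75 ln(1 − 0.645161) = 0.777068 ≈ 0.777.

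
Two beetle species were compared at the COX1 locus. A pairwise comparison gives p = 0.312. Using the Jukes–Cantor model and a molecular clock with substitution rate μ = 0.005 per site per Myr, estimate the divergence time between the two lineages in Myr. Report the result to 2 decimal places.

d = −(3/4) ln(1 − 4p/3) = −0.75 ln(1 − 0.416) = −0.75 ln(0.584)
  = −0.75 × (-0.537854) = 0.403391 substitutions/site.
Under a molecular clock d = 2μt, so t = d/(2μ) = 0.403391 / (2 × 0.005) = 40.34 Myr.

40.34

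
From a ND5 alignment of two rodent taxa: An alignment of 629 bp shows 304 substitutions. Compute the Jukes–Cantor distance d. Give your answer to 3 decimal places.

0.775

p = 304/629 ≈ 0.483307.
d = −(3/4) ln(1 − 4p/3) = −0.75 ln(1 − 0.644409) = −0.75 ln(0.355591)
  = −0.75 × (-1.033974) = 0.775481 substitutions/site.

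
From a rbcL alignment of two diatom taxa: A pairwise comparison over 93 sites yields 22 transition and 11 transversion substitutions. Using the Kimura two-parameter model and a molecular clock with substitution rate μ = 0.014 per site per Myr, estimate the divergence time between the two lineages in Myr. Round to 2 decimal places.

P = 22/93 ≈ 0.236559 and Q = 11/93 ≈ 0.11828.
Under the Kimura two-parameter model, d = −½ ln(1 − 2P − Q) − ¼ ln(1 − 2Q).
1 − 2P − Q = 0.408602, giving −½ ln(0.408602) = 0.447507.
1 − 2Q = 0.76344, giving −¼ ln(0.76344) = 0.067480.
d = 0.447507 + 0.067480 = 0.514987.
Under a molecular clock d = 2μt, so t = d/(2μ) = 0.514987 / (2 × 0.014) = 18.39 Myr.

18.39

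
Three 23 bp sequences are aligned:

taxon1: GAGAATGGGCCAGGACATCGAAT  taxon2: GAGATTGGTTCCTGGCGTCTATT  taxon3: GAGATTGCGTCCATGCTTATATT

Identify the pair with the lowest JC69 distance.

taxon1–taxon2: 9/23 differ, p = 0.391, d = 0.553.
taxon1–taxon3: 11/23 differ, p = 0.478, d = 0.761.
taxon2–taxon3: 6/23 differ, p = 0.261, d = 0.321.
The smallest distance is between taxon2 and taxon3.

taxon2 and taxon3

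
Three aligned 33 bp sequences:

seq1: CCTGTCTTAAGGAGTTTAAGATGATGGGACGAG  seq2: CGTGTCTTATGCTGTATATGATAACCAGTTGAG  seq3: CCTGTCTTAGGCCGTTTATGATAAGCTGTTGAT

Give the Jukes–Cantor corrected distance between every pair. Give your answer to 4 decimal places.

seq1–seq2: 12/33 sites differ → p ≈ 0.363636, d = −0.75 ln(1 − 0.484848) = 0.497470 ≈ 0.4975.
seq1–seq3: 11/33 sites differ → p ≈ 0.333333, d = −0.75 ln(1 − 0.444444) = 0.440839 ≈ 0.4408.
seq2–seq3: 7/33 sites differ → p ≈ 0.212121, d = −0.75 ln(1 − 0.282828) = 0.249330 ≈ 0.2493.

d(seq1,seq2) = 0.4975, d(seq1,seq3) = 0.4408, d(seq2,seq3) = 0.2493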